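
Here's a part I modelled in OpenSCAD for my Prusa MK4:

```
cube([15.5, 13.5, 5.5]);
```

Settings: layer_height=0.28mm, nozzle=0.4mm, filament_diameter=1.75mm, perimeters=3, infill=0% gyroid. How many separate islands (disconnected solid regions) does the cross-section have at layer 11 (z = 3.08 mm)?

At z = 3.08 mm: the cube (footprint 15.5×13.5) is included at this height. Overall, the cross-section is a single solid region. Island count = 1.

1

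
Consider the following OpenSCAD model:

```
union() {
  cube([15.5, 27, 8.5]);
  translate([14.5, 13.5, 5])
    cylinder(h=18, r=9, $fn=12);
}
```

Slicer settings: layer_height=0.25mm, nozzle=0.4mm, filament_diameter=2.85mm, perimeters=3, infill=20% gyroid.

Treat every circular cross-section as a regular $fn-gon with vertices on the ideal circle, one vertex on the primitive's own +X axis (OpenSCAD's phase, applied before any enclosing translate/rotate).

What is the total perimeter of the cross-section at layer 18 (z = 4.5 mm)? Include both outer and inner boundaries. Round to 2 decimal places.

At z = 4.5 mm: the cube is present — its section is the full 15.5×27 rectangle (perimeter 85.00 mm); the cylinder at (14.5, 13.5) is absent (z outside [5, 23]); Combining (union): only the 15.5×27 cube is present, so the union is just that shape — boundary = 85.00 mm. Overall, the cross-section is a single solid region. Total boundary length (outer) = 85.00 mm.

85.00 mm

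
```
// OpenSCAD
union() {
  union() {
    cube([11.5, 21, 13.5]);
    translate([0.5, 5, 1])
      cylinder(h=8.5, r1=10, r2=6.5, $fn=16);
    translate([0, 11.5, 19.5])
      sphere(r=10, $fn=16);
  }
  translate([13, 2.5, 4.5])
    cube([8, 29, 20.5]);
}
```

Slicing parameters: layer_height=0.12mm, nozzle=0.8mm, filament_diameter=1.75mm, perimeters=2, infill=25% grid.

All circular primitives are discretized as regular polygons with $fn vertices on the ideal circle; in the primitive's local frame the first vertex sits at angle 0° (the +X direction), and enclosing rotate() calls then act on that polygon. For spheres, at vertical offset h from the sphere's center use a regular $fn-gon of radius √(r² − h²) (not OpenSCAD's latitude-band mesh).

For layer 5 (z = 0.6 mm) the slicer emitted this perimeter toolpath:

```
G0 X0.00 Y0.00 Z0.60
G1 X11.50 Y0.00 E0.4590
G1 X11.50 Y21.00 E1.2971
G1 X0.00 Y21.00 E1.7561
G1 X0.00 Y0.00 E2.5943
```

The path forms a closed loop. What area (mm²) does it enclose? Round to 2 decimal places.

241.50 mm²

Apply the shoelace formula to the sequence of (X, Y) vertices; enclosed area = 241.50 mm².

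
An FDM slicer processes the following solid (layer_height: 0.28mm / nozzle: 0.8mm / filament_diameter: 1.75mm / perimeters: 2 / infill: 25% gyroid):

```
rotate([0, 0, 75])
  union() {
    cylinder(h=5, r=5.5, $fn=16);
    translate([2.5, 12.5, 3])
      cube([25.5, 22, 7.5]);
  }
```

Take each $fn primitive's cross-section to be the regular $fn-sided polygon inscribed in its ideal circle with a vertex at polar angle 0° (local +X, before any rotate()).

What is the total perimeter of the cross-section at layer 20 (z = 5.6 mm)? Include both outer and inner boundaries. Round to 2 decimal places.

95.00 mm

At z = 5.6 mm: the cylinder does not reach this height (z outside [0, 5]); the cube at (2.5, 12.5) is present — its section is the full 25.5×22 rectangle (perimeter 95.00 mm); Taking the union: only the 25.5×22 cube at (2.5, 12.5) is present, so the union is just that shape — boundary = 95.00 mm; (rotated 75° about Z; rotation is an isometry so areas/perimeters/island counts are preserved). Overall, the cross-section is a single solid region. Total boundary length (outer) = 95.00 mm.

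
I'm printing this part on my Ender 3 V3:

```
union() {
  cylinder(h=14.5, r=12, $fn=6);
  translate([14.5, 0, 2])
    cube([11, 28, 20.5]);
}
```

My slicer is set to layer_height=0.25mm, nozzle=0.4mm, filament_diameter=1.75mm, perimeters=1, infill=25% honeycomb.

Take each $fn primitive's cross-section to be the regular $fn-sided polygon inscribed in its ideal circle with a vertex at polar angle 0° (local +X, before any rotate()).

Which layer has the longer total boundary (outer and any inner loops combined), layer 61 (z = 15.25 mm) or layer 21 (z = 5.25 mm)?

Layer 61 (z = 15.25): the cylinder is absent (z outside [0, 14.5]); the 11×28 cube at (14.5, 0) contributes its full rectangle (perimeter 78.00 mm); Combining (union): only the 11×28 cube at (14.5, 0) is present, so the union is just that shape — boundary = 78.00 mm. So its perimeter = 78.00 mm. Layer 21 (z = 5.25): the cylinder: section is a regular 6-gon, circumradius r=12 (perimeter = 2·6·12.000·sin(180°/6) = 72.00 mm); the 11×28 cube at (14.5, 0) contributes its full rectangle (perimeter 78.00 mm); Merging all regions: the 2 present regions are separate (no shared area or edge), so areas and boundary lengths simply add and each stays a separate island — boundary = 150.00 mm. So its perimeter = 150.00 mm. Layer 21 is larger (150.00 vs 78.00 mm).

layer 21 (z = 5.25 mm)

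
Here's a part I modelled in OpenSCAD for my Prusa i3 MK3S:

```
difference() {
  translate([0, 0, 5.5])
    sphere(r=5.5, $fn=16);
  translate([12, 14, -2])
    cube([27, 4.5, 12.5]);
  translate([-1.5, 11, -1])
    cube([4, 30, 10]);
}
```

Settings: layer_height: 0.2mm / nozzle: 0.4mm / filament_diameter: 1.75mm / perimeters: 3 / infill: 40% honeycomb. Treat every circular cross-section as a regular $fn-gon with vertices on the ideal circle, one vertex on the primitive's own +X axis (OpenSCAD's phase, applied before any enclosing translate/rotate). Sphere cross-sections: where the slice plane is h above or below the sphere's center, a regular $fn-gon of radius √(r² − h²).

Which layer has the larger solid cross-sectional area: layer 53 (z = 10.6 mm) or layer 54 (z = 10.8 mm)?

layer 53 (z = 10.6 mm)

Layer 53 (z = 10.6): the r=5.5 sphere contributes a regular 16-gon of circumradius √(5.5²−5.1²) = 2.059 (area = (16/2)·2.059²·sin(360°/16) = 12.98 mm²); the cube at (12, 14) does not reach this height (z outside [-2, 10.5]); the cube at (-1.5, 11) is absent (z outside [-1, 9]); Subtracting the remaining from the first: none of the subtracted shapes is present at this height, so the r=5.5 sphere is unchanged — area = 12.98 mm². So its area = 12.98 mm². Layer 54 (z = 10.8): the sphere: section is a regular 16-gon, circumradius = √(r²−h²) = √(5.5²−5.3²) = 1.470 (area = (16/2)·1.470²·sin(360°/16) = 6.61 mm²); the cube at (12, 14) is absent (z outside [-2, 10.5]); the cube at (-1.5, 11) does not reach this height (z outside [-1, 9]); Taking the first minus the rest: none of the subtracted shapes is present at this height, so the r=5.5 sphere is unchanged — area = 6.61 mm². So its area = 6.61 mm². Layer 53 is larger (12.98 vs 6.61 mm²).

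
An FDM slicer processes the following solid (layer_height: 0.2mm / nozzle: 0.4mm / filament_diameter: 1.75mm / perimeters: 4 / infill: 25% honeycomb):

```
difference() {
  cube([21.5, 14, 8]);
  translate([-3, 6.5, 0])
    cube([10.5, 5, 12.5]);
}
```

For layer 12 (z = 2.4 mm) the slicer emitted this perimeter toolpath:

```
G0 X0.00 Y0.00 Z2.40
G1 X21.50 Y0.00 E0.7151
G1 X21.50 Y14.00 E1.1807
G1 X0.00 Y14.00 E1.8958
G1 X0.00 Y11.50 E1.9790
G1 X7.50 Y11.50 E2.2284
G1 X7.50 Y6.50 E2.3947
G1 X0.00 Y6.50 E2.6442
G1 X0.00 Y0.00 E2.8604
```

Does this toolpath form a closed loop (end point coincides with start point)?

yes

Start point (G0): (0.00, 0.00). End point (last G1): the path returns to the start — closed.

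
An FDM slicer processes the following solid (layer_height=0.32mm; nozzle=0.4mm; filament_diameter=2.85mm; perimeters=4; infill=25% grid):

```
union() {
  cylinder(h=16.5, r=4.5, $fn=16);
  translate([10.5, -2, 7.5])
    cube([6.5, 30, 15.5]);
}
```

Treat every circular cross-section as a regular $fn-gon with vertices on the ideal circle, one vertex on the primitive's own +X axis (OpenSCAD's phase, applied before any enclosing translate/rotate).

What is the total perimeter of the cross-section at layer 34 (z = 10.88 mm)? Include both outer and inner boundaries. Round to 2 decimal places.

At z = 10.88 mm: the r=4.5 cylinder gives a regular 16-gon of circumradius 4.5 (constant along its height) (perimeter = 2·16·4.500·sin(180°/16) = 28.09 mm); the cube at (10.5, -2) (footprint 6.5×30) is included at this height (perimeter 73.00 mm); Merging all regions: the 2 present regions are separate (no shared area or edge), so areas and boundary lengths simply add and each stays a separate island — boundary = 101.09 mm. Overall, the cross-section has 2 separate islands. Total boundary length (outer) = 101.09 mm.

101.09 mm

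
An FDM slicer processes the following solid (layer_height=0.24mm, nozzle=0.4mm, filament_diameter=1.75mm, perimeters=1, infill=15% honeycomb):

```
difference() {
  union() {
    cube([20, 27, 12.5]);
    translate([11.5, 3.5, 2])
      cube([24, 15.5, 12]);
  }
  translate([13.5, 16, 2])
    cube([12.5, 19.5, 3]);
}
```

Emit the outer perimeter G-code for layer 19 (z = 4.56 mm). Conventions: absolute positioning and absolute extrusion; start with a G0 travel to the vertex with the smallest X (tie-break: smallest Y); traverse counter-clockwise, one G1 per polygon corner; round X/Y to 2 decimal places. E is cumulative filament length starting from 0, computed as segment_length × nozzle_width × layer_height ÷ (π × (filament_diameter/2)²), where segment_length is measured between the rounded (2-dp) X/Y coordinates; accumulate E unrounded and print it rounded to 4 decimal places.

At z = 4.56 mm: the cube (footprint 20×27) is included at this height; the 24×15.5 cube at (11.5, 3.5) contributes its full rectangle; Taking the union: the regions partially overlap (shared area 131.75 mm²), so overlapping operands fuse into one piece — 1 connected region; the cube at (13.5, 16) (footprint 12.5×19.5) is included at this height; Taking the first minus the rest: starting from the result so far, the 12.5×19.5 cube at (13.5, 16) partially overlaps it — only the 89.50 mm² overlap (of its 243.75 mm²) is removed, clipping the outline — 1 connected region. The outline is a single polygon with 10 vertices. Extrusion per mm of travel: 0.4 × 0.24 / (π × 0.875²) = 0.039912. Accumulating E over each segment gives final E = 5.2285.

G0 X0.00 Y0.00 Z4.56
G1 X20.00 Y0.00 E0.7982
G1 X20.00 Y3.50 E0.9379
G1 X35.50 Y3.50 E1.5566
G1 X35.50 Y19.00 E2.1752
G1 X26.00 Y19.00 E2.5544
G1 X26.00 Y16.00 E2.6741
G1 X13.50 Y16.00 E3.1730
G1 X13.50 Y27.00 E3.6121
G1 X0.00 Y27.00 E4.1509
G1 X0.00 Y0.00 E5.2285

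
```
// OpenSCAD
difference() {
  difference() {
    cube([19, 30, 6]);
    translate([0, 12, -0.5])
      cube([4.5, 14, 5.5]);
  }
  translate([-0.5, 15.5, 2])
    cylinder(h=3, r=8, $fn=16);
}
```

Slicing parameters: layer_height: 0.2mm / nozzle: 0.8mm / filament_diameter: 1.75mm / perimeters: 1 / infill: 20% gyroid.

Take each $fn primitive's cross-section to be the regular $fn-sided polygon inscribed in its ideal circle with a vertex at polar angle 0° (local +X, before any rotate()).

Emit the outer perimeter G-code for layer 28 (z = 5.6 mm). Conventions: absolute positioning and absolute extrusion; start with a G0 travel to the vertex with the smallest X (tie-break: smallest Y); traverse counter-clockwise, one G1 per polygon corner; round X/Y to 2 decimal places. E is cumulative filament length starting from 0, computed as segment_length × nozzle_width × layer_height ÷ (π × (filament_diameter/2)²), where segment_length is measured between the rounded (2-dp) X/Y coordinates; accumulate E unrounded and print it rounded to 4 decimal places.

G0 X0.00 Y0.00 Z5.60
G1 X19.00 Y0.00 E1.2639
G1 X19.00 Y30.00 E3.2595
G1 X0.00 Y30.00 E4.5234
G1 X0.00 Y0.00 E6.5190

At z = 5.6 mm: the 19×30 cube contributes its full rectangle; the cube at (0, 12) is absent (z outside [-0.5, 5]); After the difference (first − rest): none of the subtracted shapes is present at this height, so the 19×30 cube is unchanged — 1 connected region; the cylinder at (-0.5, 15.5) is not intersected at this z (z outside [2, 5]); Subtracting the remaining from the first: none of the subtracted shapes is present at this height, so that combined region is unchanged — 1 connected region. The outline is a single polygon with 4 vertices. Extrusion per mm of travel: 0.8 × 0.2 / (π × 0.875²) = 0.066520. Accumulating E over each segment gives final E = 6.5190.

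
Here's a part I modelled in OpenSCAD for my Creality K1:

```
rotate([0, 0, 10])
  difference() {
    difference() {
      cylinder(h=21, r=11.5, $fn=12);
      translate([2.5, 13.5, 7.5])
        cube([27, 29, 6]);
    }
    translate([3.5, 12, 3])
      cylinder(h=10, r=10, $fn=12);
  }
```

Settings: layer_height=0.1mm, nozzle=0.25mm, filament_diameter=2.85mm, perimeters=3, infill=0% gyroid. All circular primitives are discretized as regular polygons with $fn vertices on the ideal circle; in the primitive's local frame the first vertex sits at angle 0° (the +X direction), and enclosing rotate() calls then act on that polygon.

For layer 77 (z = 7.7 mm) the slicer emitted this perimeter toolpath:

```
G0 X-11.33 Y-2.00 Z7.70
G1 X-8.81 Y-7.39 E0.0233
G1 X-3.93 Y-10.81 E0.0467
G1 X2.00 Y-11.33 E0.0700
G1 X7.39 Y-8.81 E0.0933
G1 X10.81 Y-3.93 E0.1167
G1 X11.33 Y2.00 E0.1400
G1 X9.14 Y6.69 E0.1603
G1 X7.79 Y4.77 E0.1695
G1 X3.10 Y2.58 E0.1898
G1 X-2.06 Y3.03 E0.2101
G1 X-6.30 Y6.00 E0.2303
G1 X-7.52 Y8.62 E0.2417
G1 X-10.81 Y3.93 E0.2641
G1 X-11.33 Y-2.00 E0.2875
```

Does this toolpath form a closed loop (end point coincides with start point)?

Start point (G0): (-11.33, -2.00). End point (last G1): the path returns to the start — closed.

yes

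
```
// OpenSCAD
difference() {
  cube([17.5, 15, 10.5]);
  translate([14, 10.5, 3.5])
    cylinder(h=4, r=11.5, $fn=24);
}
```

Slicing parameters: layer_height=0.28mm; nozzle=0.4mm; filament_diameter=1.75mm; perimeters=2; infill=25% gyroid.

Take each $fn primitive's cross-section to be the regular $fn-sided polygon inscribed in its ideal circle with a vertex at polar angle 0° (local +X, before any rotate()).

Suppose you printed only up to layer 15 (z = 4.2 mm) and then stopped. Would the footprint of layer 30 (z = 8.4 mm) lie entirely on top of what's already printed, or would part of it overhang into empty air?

part overhangs

Compare the two slices. At z = 4.2: the 17.5×15 cube contributes its full rectangle (area 262.50 mm²); the cylinder at (14, 10.5): section is a regular 24-gon, circumradius r=11.5 (area = (24/2)·11.500²·sin(360°/24) = 410.75 mm²); Subtracting the remaining from the first: starting from the 17.5×15 cube (262.50 mm²), the r=11.5 cylinder at (14, 10.5) partially overlaps it — only the 202.44 mm² overlap (of its 410.75 mm²) is removed, clipping the outline — area = 60.06 mm². At z = 8.4: the cube is present — its section is the full 17.5×15 rectangle (area 262.50 mm²); the cylinder at (14, 10.5) does not reach this height (z outside [3.5, 7.5]); After the difference (first − rest): none of the subtracted shapes is present at this height, so the 17.5×15 cube is unchanged — area = 262.50 mm². Checking containment: at z = 8.4 the cross-section extends beyond the z = 4.2 cross-section by about 202.44 mm².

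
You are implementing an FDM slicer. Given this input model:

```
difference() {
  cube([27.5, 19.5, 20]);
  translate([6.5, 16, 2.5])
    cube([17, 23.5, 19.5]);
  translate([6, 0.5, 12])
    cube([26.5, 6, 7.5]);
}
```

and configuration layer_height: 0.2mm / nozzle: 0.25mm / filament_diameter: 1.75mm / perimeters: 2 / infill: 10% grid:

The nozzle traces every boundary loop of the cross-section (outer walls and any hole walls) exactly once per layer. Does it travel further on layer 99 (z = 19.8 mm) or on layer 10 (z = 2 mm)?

layer 99 (z = 19.8 mm)

Layer 99 (z = 19.8): the cube is present — its section is the full 27.5×19.5 rectangle (perimeter 94.00 mm); the 17×23.5 cube at (6.5, 16) contributes its full rectangle (perimeter 81.00 mm); the cube at (6, 0.5) is absent (z outside [12, 19.5]); Taking the first minus the rest: starting from the 27.5×19.5 cube, the 17×23.5 cube at (6.5, 16) partially overlaps it — only the 59.50 mm² overlap (of its 399.50 mm²) is removed, clipping the outline — boundary = 101.00 mm. So its perimeter = 101.00 mm. Layer 10 (z = 2): the 27.5×19.5 cube contributes its full rectangle (perimeter 94.00 mm); the cube at (6.5, 16) is absent (z outside [2.5, 22]); the cube at (6, 0.5) does not reach this height (z outside [12, 19.5]); After the difference (first − rest): none of the subtracted shapes is present at this height, so the 27.5×19.5 cube is unchanged — boundary = 94.00 mm. So its perimeter = 94.00 mm. Layer 99 is larger (101.00 vs 94.00 mm).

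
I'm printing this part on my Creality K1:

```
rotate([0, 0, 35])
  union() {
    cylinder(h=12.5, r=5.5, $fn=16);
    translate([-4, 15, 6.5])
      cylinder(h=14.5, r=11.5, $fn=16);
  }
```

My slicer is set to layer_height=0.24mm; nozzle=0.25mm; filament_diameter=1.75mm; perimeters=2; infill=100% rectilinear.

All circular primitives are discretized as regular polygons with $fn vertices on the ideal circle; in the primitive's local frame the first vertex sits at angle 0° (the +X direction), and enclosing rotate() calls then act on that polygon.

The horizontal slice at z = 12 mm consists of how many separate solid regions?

At z = 12 mm: the cylinder: section is a regular 16-gon, circumradius r=5.5; the r=11.5 cylinder at (-4, 15) contributes a regular 16-gon of circumradius 11.5; Merging all regions: the regions partially overlap (shared area 5.06 mm²), so overlapping operands fuse into one piece — 1 connected region; (rotated 35° about Z; rotation is an isometry so areas/perimeters/island counts are preserved). The result has 1 disconnected region.

1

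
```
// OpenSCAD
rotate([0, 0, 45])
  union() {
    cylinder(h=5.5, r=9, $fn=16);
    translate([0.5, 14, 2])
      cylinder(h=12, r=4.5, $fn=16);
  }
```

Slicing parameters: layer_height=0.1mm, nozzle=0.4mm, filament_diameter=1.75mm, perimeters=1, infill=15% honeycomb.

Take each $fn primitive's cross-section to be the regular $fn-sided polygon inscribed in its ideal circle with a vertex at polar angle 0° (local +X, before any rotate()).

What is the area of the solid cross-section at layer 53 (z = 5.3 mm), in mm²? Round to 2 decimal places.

309.97 mm²

At z = 5.3 mm: the r=9 cylinder gives a regular 16-gon of circumradius 9 (constant along its height) (area = (16/2)·9.000²·sin(360°/16) = 247.98 mm²); the r=4.5 cylinder at (0.5, 14) contributes a regular 16-gon of circumradius 4.5 (area = (16/2)·4.500²·sin(360°/16) = 61.99 mm²); Merging all regions: the 2 present regions are separate (no shared area or edge), so areas and boundary lengths simply add and each stays a separate island — area = 309.97 mm²; (rotated 45° about Z; rotation is an isometry so areas/perimeters/island counts are preserved). Overall, the cross-section has 2 separate islands. Net area = 309.97 mm².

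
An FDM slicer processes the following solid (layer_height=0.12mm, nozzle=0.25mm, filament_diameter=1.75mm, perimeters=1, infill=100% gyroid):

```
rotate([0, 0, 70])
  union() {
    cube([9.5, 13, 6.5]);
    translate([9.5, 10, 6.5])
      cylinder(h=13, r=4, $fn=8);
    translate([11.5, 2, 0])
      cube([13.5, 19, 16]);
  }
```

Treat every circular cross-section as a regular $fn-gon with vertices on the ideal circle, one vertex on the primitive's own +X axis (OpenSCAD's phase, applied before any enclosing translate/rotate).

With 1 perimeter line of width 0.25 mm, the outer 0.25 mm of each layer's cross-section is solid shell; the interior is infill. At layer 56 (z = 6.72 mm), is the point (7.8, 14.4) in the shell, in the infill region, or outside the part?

At z = 6.72 mm: the cube does not reach this height (z outside [0, 6.5]); the cylinder at (9.5, 10): section is a regular 8-gon, circumradius r=4; the 13.5×19 cube at (11.5, 2) contributes its full rectangle; Merging all regions: the regions partially overlap (shared area 8.28 mm²), so overlapping operands fuse into one piece — 1 connected region; (whole slice rotated 70° about Z — lengths, areas and connectivity unchanged). Overall, the cross-section is a single solid region. Undo the 70° rotation: the query point maps to (16.199, -2.405) in the un-rotated model frame. The nearest boundary edge runs (25.00, 2.00)→(11.50, 2.00); distance from the point to it = 4.40 mm. The point is not inside any of the regions above, so it lies outside the cross-section (4.40 mm from the nearest boundary).

outside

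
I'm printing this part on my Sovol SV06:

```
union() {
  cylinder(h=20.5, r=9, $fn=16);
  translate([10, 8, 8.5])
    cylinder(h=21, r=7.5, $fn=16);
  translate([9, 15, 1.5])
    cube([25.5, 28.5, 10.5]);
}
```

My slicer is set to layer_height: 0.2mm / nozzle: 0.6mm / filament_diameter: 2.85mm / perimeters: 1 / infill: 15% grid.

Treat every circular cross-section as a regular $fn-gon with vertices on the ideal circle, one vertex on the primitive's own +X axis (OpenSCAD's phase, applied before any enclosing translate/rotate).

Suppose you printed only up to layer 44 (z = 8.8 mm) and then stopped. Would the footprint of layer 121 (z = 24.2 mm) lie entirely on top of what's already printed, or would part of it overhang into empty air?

Compare the two slices. At z = 8.8: the r=9 cylinder gives a regular 16-gon of circumradius 9 (constant along its height) (area = (16/2)·9.000²·sin(360°/16) = 247.98 mm²); the cylinder at (10, 8): section is a regular 16-gon, circumradius r=7.5 (area = (16/2)·7.500²·sin(360°/16) = 172.21 mm²); the cube at (9, 15) is present — its section is the full 25.5×28.5 rectangle (area 726.75 mm²); Merging all regions: the regions partially overlap — summed areas 1146.94 mm² minus the doubly-counted overlap 24.82 mm² gives 1122.11 mm² — area = 1122.11 mm². At z = 24.2: the cylinder does not reach this height (z outside [0, 20.5]); the r=7.5 cylinder at (10, 8) contributes a regular 16-gon of circumradius 7.5 (area = (16/2)·7.500²·sin(360°/16) = 172.21 mm²); the cube at (9, 15) does not reach this height (z outside [1.5, 12]); Taking the union: only the r=7.5 cylinder at (10, 8) is present, so the union is just that shape — area = 172.21 mm². Checking containment: the cross-section at z = 24.2 is a subset of the cross-section at z = 8.8.

entirely on top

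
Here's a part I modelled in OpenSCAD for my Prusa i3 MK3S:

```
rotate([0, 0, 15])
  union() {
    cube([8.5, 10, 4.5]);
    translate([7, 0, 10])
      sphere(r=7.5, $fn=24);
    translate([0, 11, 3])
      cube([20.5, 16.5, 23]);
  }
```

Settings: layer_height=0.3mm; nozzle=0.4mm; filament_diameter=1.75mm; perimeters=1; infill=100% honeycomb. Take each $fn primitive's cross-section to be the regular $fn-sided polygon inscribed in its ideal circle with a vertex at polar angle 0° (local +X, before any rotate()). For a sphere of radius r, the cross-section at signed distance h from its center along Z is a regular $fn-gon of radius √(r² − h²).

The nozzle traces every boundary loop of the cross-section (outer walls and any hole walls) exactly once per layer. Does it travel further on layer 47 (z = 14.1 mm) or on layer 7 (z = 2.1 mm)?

Layer 47 (z = 14.1): the cube is not intersected at this z (z outside [0, 4.5]); the r=7.5 sphere at (7, 0) contributes a regular 24-gon of circumradius √(7.5²−4.1²) = 6.280 (perimeter = 2·24·6.280·sin(180°/24) = 39.35 mm); the 20.5×16.5 cube at (0, 11) contributes its full rectangle (perimeter 74.00 mm); Taking the union: the 2 present regions are separate (no shared area or edge), so areas and boundary lengths simply add and each stays a separate island — boundary = 113.35 mm; (rotated 15° about Z; rotation is an isometry so areas/perimeters/island counts are preserved). So its perimeter = 113.35 mm. Layer 7 (z = 2.1): the cube is present — its section is the full 8.5×10 rectangle (perimeter 37.00 mm); the sphere at (7, 0) does not reach this height (|z−center|=7.900 > r=7.5); the cube at (0, 11) does not reach this height (z outside [3, 26]); Merging all regions: only the 8.5×10 cube is present, so the union is just that shape — boundary = 37.00 mm; (whole slice rotated 15° about Z — lengths, areas and connectivity unchanged). So its perimeter = 37.00 mm. Layer 47 is larger (113.35 vs 37.00 mm).

layer 47 (z = 14.1 mm)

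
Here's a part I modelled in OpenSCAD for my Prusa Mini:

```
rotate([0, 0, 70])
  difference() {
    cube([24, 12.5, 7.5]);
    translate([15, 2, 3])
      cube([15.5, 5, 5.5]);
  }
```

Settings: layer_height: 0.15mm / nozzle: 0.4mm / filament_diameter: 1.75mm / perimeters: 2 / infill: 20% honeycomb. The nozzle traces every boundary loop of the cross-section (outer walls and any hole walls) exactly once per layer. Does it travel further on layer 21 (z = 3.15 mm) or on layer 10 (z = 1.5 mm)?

layer 21 (z = 3.15 mm)

Layer 21 (z = 3.15): the cube is present — its section is the full 24×12.5 rectangle (perimeter 73.00 mm); the cube at (15, 2) is present — its section is the full 15.5×5 rectangle (perimeter 41.00 mm); Subtracting the remaining from the first: starting from the 24×12.5 cube, the 15.5×5 cube at (15, 2) partially overlaps it — only the 45.00 mm² overlap (of its 77.50 mm²) is removed, clipping the outline — boundary = 91.00 mm; (rotated 70° about Z; rotation is an isometry so areas/perimeters/island counts are preserved). So its perimeter = 91.00 mm. Layer 10 (z = 1.5): the 24×12.5 cube contributes its full rectangle (perimeter 73.00 mm); the cube at (15, 2) does not reach this height (z outside [3, 8.5]); Taking the first minus the rest: none of the subtracted shapes is present at this height, so the 24×12.5 cube is unchanged — boundary = 73.00 mm; (rotated 70° about Z; rotation is an isometry so areas/perimeters/island counts are preserved). So its perimeter = 73.00 mm. Layer 21 is larger (91.00 vs 73.00 mm).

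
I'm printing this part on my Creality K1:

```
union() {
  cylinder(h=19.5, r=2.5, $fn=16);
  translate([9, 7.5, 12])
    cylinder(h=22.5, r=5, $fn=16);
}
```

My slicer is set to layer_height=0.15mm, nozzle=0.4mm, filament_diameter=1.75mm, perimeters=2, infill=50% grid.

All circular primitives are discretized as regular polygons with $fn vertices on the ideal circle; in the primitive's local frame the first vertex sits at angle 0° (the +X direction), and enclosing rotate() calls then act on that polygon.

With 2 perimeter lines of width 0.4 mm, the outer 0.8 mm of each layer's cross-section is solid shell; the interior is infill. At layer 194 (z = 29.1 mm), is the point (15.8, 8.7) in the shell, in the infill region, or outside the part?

At z = 29.1 mm: the cylinder does not reach this height (z outside [0, 19.5]); the r=5 cylinder at (9, 7.5) gives a regular 16-gon of circumradius 5 (constant along its height); Merging all regions: only the r=5 cylinder at (9, 7.5) is present, so the union is just that shape — 1 connected region. Overall, the cross-section is a single solid region. The nearest boundary edge runs (14.00, 7.50)→(13.62, 9.41); distance from the point to it = 2.00 mm. The point is not inside any of the regions above, so it lies outside the cross-section (2.00 mm from the nearest boundary).

outside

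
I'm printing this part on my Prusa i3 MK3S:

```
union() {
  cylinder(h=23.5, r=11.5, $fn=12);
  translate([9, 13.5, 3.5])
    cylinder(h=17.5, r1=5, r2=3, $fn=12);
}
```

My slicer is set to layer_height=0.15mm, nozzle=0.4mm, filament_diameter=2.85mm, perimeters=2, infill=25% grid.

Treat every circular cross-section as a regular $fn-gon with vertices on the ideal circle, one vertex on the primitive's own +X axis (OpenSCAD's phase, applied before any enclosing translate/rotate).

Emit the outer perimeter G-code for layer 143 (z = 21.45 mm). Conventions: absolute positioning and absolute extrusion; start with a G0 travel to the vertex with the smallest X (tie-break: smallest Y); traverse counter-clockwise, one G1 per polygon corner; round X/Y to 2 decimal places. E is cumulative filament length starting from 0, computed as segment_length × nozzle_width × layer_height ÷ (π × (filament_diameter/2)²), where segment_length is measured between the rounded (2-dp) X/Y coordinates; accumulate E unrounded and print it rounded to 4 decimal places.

G0 X-11.50 Y0.00 Z21.45
G1 X-9.96 Y-5.75 E0.0560
G1 X-5.75 Y-9.96 E0.1120
G1 X0.00 Y-11.50 E0.1680
G1 X5.75 Y-9.96 E0.2240
G1 X9.96 Y-5.75 E0.2800
G1 X11.50 Y0.00 E0.3359
G1 X9.96 Y5.75 E0.3919
G1 X5.75 Y9.96 E0.4479
G1 X0.00 Y11.50 E0.5039
G1 X-5.75 Y9.96 E0.5599
G1 X-9.96 Y5.75 E0.6159
G1 X-11.50 Y0.00 E0.6719

At z = 21.45 mm: the r=11.5 cylinder gives a regular 12-gon of circumradius 11.5 (constant along its height); the cone at (9, 13.5) is not intersected at this z (z outside [3.5, 21]); Merging all regions: only the r=11.5 cylinder is present, so the union is just that shape — 1 connected region. The outline is a single polygon with 12 vertices. Extrusion per mm of travel: 0.4 × 0.15 / (π × 1.425²) = 0.009405. Accumulating E over each segment gives final E = 0.6719.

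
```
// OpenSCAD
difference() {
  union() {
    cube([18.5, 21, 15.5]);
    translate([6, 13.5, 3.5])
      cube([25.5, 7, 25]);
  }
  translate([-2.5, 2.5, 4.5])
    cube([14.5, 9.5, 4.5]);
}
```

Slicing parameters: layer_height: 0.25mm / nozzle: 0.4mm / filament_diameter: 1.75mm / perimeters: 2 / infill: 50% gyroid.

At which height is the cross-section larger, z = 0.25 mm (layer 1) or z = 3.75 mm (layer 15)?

layer 15 (z = 3.75 mm)

Layer 1 (z = 0.25): the cube is present — its section is the full 18.5×21 rectangle (area 388.50 mm²); the cube at (6, 13.5) is absent (z outside [3.5, 28.5]); Combining (union): only the 18.5×21 cube is present, so the union is just that shape — area = 388.50 mm²; the cube at (-2.5, 2.5) is absent (z outside [4.5, 9]); Subtracting the remaining from the first: none of the subtracted shapes is present at this height, so the result so far is unchanged — area = 388.50 mm². So its area = 388.50 mm². Layer 15 (z = 3.75): the 18.5×21 cube contributes its full rectangle (area 388.50 mm²); the 25.5×7 cube at (6, 13.5) contributes its full rectangle (area 178.50 mm²); Merging all regions: the regions partially overlap — summed areas 567.00 mm² minus the doubly-counted overlap 87.50 mm² gives 479.50 mm² — area = 479.50 mm²; the cube at (-2.5, 2.5) is not intersected at this z (z outside [4.5, 9]); After the difference (first − rest): none of the subtracted shapes is present at this height, so the result so far is unchanged — area = 479.50 mm². So its area = 479.50 mm². Layer 15 is larger (479.50 vs 388.50 mm²).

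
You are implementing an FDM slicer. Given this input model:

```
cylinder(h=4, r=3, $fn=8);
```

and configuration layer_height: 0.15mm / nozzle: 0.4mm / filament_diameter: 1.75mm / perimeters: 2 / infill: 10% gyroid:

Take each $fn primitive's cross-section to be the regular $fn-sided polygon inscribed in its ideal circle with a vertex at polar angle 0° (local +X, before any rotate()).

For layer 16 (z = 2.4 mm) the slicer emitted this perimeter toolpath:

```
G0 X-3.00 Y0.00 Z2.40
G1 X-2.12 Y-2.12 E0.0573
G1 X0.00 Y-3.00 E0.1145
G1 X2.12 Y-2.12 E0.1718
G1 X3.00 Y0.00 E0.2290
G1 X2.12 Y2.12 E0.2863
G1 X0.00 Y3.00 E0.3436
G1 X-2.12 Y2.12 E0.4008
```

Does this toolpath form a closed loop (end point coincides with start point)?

Start point (G0): (-3.00, 0.00). End point (last G1): the path does not return to the start — open.

no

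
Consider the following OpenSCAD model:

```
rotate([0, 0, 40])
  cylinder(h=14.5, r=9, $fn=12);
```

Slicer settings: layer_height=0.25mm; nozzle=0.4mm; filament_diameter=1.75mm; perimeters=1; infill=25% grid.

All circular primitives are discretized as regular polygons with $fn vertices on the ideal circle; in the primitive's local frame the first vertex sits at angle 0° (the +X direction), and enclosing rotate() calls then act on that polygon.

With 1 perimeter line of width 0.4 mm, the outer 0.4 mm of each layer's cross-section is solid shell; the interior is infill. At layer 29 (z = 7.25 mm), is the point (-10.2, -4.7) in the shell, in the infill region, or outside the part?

At z = 7.25 mm: the r=9 cylinder contributes a regular 12-gon of circumradius 9; (whole slice rotated 40° about Z — lengths, areas and connectivity unchanged). Overall, the cross-section is a single solid region. Undo the 40° rotation: the query point maps to (-10.835, 2.956) in the un-rotated model frame. The nearest boundary edge runs (-7.79, 4.50)→(-9.00, 0.00); distance from the point to it = 2.54 mm. The point is not inside any of the regions above, so it lies outside the cross-section (2.54 mm from the nearest boundary).

outside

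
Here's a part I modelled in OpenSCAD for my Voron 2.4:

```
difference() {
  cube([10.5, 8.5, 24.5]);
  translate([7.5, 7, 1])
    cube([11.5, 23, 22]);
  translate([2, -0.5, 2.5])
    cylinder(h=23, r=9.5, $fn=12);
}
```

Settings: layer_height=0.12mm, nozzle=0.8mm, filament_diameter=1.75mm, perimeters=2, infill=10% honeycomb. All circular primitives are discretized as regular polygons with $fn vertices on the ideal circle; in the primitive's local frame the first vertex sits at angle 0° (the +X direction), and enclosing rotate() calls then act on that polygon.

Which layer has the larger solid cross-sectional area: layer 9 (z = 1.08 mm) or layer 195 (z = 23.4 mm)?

Layer 9 (z = 1.08): the cube is present — its section is the full 10.5×8.5 rectangle (area 89.25 mm²); the cube at (7.5, 7) is present — its section is the full 11.5×23 rectangle (area 264.50 mm²); the cylinder at (2, -0.5) is absent (z outside [2.5, 25.5]); Subtracting the remaining from the first: starting from the 10.5×8.5 cube (89.25 mm²), the 11.5×23 cube at (7.5, 7) partially overlaps it — only the 4.50 mm² overlap (of its 264.50 mm²) is removed, clipping the outline — area = 84.75 mm². So its area = 84.75 mm². Layer 195 (z = 23.4): the cube (footprint 10.5×8.5) is included at this height (area 89.25 mm²); the cube at (7.5, 7) is not intersected at this z (z outside [1, 23]); the r=9.5 cylinder at (2, -0.5) gives a regular 12-gon of circumradius 9.5 (constant along its height) (area = (12/2)·9.500²·sin(360°/12) = 270.75 mm²); Taking the first minus the rest: starting from the 10.5×8.5 cube (89.25 mm²), the r=9.5 cylinder at (2, -0.5) partially overlaps it — only the 78.10 mm² overlap (of its 270.75 mm²) is removed, clipping the outline — area = 11.15 mm². So its area = 11.15 mm². Layer 9 is larger (84.75 vs 11.15 mm²).

layer 9 (z = 1.08 mm)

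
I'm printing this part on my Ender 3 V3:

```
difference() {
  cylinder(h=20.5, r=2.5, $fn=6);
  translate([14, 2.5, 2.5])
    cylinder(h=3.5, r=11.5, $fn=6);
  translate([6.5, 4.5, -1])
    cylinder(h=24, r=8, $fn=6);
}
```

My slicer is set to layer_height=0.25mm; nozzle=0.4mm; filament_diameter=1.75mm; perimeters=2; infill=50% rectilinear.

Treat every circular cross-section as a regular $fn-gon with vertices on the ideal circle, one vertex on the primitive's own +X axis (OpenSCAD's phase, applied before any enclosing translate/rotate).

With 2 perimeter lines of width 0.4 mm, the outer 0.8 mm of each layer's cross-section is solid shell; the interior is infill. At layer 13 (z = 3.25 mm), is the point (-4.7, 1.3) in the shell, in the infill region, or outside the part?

outside

At z = 3.25 mm: the cylinder: section is a regular 6-gon, circumradius r=2.5; the r=11.5 cylinder at (14, 2.5) gives a regular 6-gon of circumradius 11.5 (constant along its height); the cylinder at (6.5, 4.5): section is a regular 6-gon, circumradius r=8; Subtracting the remaining from the first: starting from the r=2.5 cylinder, the r=11.5 cylinder at (14, 2.5) misses the remaining region (no effect); the r=8 cylinder at (6.5, 4.5) partially overlaps it — only the 3.89 mm² overlap (of its 166.28 mm²) is removed, clipping the outline — 1 connected region. Overall, the cross-section is a single solid region. The nearest boundary edge runs (-2.50, 0.00)→(-1.25, 2.17); distance from the point to it = 2.56 mm. The point is not inside any of the regions above, so it lies outside the cross-section (2.56 mm from the nearest boundary).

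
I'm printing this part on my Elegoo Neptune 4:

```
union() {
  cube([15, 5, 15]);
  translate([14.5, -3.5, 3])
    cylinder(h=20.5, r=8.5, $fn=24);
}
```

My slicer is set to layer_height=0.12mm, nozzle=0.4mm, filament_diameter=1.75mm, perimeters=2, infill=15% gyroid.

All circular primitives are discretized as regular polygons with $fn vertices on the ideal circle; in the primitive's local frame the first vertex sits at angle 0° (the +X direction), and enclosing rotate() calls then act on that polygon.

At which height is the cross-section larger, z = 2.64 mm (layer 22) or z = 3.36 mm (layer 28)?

layer 28 (z = 3.36 mm)

Layer 22 (z = 2.64): the cube is present — its section is the full 15×5 rectangle (area 75.00 mm²); the cylinder at (14.5, -3.5) is not intersected at this z (z outside [3, 23.5]); Taking the union: only the 15×5 cube is present, so the union is just that shape — area = 75.00 mm². So its area = 75.00 mm². Layer 28 (z = 3.36): the cube (footprint 15×5) is included at this height (area 75.00 mm²); the r=8.5 cylinder at (14.5, -3.5) contributes a regular 24-gon of circumradius 8.5 (area = (24/2)·8.500²·sin(360°/24) = 224.40 mm²); Combining (union): the regions partially overlap — summed areas 299.40 mm² minus the doubly-counted overlap 29.88 mm² gives 269.52 mm² — area = 269.52 mm². So its area = 269.52 mm². Layer 28 is larger (269.52 vs 75.00 mm²).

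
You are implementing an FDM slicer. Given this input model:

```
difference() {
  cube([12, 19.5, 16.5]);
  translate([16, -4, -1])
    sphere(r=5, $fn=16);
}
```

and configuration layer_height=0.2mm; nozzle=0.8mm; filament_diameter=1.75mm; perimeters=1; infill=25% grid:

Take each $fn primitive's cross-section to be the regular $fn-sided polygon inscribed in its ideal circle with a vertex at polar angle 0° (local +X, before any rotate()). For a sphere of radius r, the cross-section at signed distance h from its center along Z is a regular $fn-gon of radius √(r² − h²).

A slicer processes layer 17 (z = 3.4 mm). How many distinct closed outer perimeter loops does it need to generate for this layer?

At z = 3.4 mm: the cube (footprint 12×19.5) is included at this height; the r=5 sphere at (16, -4) slices to a regular 16-gon of circumradius 2.375 (√(r²−h²) with h=4.4 from center); Subtracting the remaining from the first: starting from the 12×19.5 cube, the r=5 sphere at (16, -4) misses the remaining region (no effect) — 1 connected region. The result has 1 disconnected region.

1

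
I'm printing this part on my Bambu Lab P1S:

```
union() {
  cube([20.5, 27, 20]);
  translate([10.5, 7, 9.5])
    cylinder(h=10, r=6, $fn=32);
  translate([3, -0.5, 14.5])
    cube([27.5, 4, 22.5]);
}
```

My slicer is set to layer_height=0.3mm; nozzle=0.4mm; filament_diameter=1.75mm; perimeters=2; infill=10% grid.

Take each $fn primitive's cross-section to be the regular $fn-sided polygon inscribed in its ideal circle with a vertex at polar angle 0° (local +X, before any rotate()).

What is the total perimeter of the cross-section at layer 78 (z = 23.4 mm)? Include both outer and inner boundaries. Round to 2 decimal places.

63.00 mm

At z = 23.4 mm: the cube is absent (z outside [0, 20]); the cylinder at (10.5, 7) is absent (z outside [9.5, 19.5]); the 27.5×4 cube at (3, -0.5) contributes its full rectangle (perimeter 63.00 mm); Taking the union: only the 27.5×4 cube at (3, -0.5) is present, so the union is just that shape — boundary = 63.00 mm. Overall, the cross-section is a single solid region. Total boundary length (outer) = 63.00 mm.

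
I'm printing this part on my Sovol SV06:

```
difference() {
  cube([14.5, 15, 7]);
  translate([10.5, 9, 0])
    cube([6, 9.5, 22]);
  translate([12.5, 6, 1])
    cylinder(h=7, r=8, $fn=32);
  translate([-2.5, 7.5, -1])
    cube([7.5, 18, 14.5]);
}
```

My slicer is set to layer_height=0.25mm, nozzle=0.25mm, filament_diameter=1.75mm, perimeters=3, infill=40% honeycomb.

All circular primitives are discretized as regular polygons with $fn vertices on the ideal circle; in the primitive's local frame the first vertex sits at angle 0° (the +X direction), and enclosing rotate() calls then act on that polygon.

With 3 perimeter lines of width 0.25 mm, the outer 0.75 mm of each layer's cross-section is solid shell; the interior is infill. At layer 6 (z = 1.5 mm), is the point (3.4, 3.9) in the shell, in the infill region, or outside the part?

At z = 1.5 mm: the 14.5×15 cube contributes its full rectangle; the 6×9.5 cube at (10.5, 9) contributes its full rectangle; the r=8 cylinder at (12.5, 6) contributes a regular 32-gon of circumradius 8; the 7.5×18 cube at (-2.5, 7.5) contributes its full rectangle; After the difference (first − rest): starting from the 14.5×15 cube, the 6×9.5 cube at (10.5, 9) partially overlaps it — only the 24.00 mm² overlap (of its 57.00 mm²) is removed, clipping the outline; the r=8 cylinder at (12.5, 6) partially overlaps it — only the 101.00 mm² overlap (of its 199.77 mm²) is removed, clipping the outline; the 7.5×18 cube at (-2.5, 7.5) partially overlaps it — only the 37.28 mm² overlap (of its 135.00 mm²) is removed, clipping the outline — 2 connected regions. Overall, the cross-section has 2 separate islands. The nearest boundary edge runs (4.65, 4.44)→(5.11, 2.94); distance from the point to it = 1.36 mm. (Shell/infill is judged within the island containing the point — the largest one.) The point is inside the cross-section and 1.36 mm from the nearest boundary — more than the 0.75 mm shell width (3 × 0.25), so it's in the infill interior.

infill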